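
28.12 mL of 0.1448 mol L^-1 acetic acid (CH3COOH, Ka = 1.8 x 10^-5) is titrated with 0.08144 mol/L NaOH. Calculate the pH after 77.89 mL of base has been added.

n(acid) = 0.1448 x 0.02812 = 0.004072 mol; n(NaOH) added = 0.08144 x 0.07789 = 0.006343 mol.
Base is in excess by 0.006343 - 0.004072 = 0.002272 mol in a total volume of 0.1060 L.
[OH^-] = 0.002272/0.1060 = 0.02143 M, so pOH = 1.67 and pH = 14.00 - 1.67 = 12.33.

12.33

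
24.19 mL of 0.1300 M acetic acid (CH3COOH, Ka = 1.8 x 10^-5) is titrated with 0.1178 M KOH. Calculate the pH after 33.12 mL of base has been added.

12.12

n(acid) = 0.1300 x 0.02419 = 0.003145 mol; n(KOH) added = 0.1178 x 0.03312 = 0.003902 mol.
Base is in excess by 0.003902 - 0.003145 = 0.0007568 mol in a total volume of 0.05731 L.
[OH^-] = 0.0007568/0.05731 = 0.01321 M, so pOH = 1.88 and pH = 14.00 - 1.88 = 12.12.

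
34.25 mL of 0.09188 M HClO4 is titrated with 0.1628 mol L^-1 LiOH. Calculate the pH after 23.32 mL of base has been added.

12.05

n(acid) = 0.09188 x 0.03425 = 0.003147 mol; n(LiOH) added = 0.1628 x 0.02332 = 0.003796 mol.
Base is in excess by 0.003796 - 0.003147 = 0.0006496 mol in a total volume of 0.05757 L.
[OH^-] = 0.0006496/0.05757 = 0.01128 M, so pOH = 1.95 and pH = 14.00 - 1.95 = 12.05.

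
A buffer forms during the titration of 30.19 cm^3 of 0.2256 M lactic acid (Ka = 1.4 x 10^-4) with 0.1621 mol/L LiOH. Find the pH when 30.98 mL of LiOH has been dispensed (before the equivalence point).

4.30

Initial n(HC3H5O3) = 0.2256 x 0.03019 = 0.006811 mol.
n(LiOH) added = 0.1621 x 0.03098 = 0.005022 mol, converting that many moles of HC3H5O3 to C3H5O3-.
Remaining n(HC3H5O3) = 0.001789 mol; n(C3H5O3-) = 0.005022 mol.
By Henderson-Hasselbalch, pH = pKa + log([A^-]/[HA]) = 3.85 + log(0.005022/0.001789) = 3.85 + (+0.45) = 4.30.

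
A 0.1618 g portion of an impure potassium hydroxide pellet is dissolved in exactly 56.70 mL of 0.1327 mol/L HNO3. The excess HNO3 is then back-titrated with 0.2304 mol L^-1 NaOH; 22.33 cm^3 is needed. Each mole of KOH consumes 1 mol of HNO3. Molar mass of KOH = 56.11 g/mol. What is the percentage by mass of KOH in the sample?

Total n(HNO3) added = 0.1327 x 0.05670 = 0.007524 mol.
n(NaOH) used = 0.2304 x 0.02233 = 0.005145 mol, which equals the excess n(HNO3).
So n(HNO3) consumed by the sample = 0.007524 - 0.005145 = 0.002379 mol.
n(KOH) = 0.002379 / 1 = 0.002379 mol.
mass KOH = 0.002379 x 56.11 = 0.1335 g, so %KOH = 0.1335/0.1618 x 100 = 82.5%.

82.5%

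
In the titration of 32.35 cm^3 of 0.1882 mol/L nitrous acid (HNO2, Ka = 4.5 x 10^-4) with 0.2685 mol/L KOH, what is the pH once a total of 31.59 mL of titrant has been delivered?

n(acid) = 0.1882 x 0.03235 = 0.006088 mol; n(KOH) added = 0.2685 x 0.03159 = 0.008482 mol.
Base is in excess by 0.008482 - 0.006088 = 0.002394 mol in a total volume of 0.06394 L.
[OH^-] = 0.002394/0.06394 = 0.03744 M, so pOH = 1.43 and pH = 14.00 - 1.43 = 12.57.

12.57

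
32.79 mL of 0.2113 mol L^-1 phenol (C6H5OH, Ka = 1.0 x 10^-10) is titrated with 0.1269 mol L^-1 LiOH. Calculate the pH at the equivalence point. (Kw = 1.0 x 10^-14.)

11.45

n(C6H5OH) = 0.2113 x 0.03279 = 0.006929 mol; V(LiOH) at equivalence = 0.006929/0.1269 = 0.05460 L.
At equivalence all the acid is converted to C6H5O-; total volume = 0.03279 + 0.05460 = 0.08739 L, so [C6H5O-] = 0.006929/0.08739 = 0.07928 M.
Kb = Kw/Ka = 1.0e-14 / 1.0 x 10^-10 = 0.000100.
[OH^-] = sqrt(Kb x [C6H5O-]) = sqrt(0.000100 x 0.07928) = 0.00282 M.
pOH = 2.55, so pH = 14.00 - 2.55 = 11.45.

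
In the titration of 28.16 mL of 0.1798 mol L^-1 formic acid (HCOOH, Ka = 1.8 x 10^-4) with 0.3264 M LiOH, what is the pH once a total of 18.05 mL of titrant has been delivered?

n(acid) = 0.1798 x 0.02816 = 0.005063 mol; n(LiOH) added = 0.3264 x 0.01805 = 0.005892 mol.
Base is in excess by 0.005892 - 0.005063 = 0.0008284 mol in a total volume of 0.04621 L.
[OH^-] = 0.0008284/0.04621 = 0.01793 M, so pOH = 1.75 and pH = 14.00 - 1.75 = 12.25.

12.25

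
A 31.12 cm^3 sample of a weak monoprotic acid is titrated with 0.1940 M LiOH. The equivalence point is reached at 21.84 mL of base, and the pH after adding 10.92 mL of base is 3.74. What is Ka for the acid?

1.8 x 10^-4

10.92 mL is half of the equivalence volume, so this is the half-equivalence point where [HA] = [A^-].
At half-equivalence pH = pKa, so pKa = 3.74.
Ka = 10^(-3.74) = 1.8 x 10^-4.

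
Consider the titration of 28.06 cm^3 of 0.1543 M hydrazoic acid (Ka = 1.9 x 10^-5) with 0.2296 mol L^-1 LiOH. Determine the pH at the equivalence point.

8.84

n(HN3) = 0.1543 x 0.02806 = 0.004330 mol; V(LiOH) at equivalence = 0.004330/0.2296 = 0.01886 L.
At equivalence all the acid is converted to N3-; total volume = 0.02806 + 0.01886 = 0.04692 L, so [N3-] = 0.004330/0.04692 = 0.09228 M.
Kb = Kw/Ka = 1.0e-14 / 1.9 x 10^-5 = 5.26e-10.
[OH^-] = sqrt(Kb x [N3-]) = sqrt(5.26e-10 x 0.09228) = 6.97e-6 M.
pOH = 5.16, so pH = 14.00 - 5.16 = 8.84.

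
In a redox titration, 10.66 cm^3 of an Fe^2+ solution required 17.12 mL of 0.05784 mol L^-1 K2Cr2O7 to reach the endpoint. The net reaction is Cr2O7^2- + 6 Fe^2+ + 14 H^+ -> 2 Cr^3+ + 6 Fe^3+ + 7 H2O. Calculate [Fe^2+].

0.557 M

n(K2Cr2O7) = 0.05784 x 0.01712 = 0.0009902 mol.
From the balanced equation, 1 mol K2Cr2O7 reacts with 6 mol Fe^2+, so n(Fe^2+) = 0.0009902 x 6/1 = 0.005941 mol.
[Fe^2+] = 0.005941 / 0.01066 L = 0.557 M.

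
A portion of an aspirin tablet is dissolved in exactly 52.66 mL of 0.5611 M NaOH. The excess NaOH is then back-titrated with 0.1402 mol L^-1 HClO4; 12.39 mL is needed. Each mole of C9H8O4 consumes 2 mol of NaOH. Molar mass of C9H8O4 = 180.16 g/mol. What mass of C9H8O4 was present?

2.51 g

Total n(NaOH) added = 0.5611 x 0.05266 = 0.02955 mol.
n(HClO4) used = 0.1402 x 0.01239 = 0.001737 mol, which equals the excess n(NaOH).
So n(NaOH) consumed by the sample = 0.02955 - 0.001737 = 0.02781 mol.
n(C9H8O4) = 0.02781 / 2 = 0.01391 mol.
mass = 0.01391 mol x 180.16 g/mol = 2.51 g.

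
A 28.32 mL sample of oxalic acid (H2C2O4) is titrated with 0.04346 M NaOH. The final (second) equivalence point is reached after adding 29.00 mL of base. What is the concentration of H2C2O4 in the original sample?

0.0223 M

n(NaOH) = 0.04346 x 0.02900 = 0.001260 mol.
At the final (second) equivalence point, 2 mol OH^- react per mol H2C2O4, so n(H2C2O4) = 0.001260 / 2 = 0.0006302 mol.
[H2C2O4] = 0.0006302 / 0.02832 L = 0.0223 M.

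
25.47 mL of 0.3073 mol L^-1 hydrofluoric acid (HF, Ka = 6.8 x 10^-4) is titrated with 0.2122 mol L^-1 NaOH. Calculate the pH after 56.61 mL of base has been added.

n(acid) = 0.3073 x 0.02547 = 0.007827 mol; n(NaOH) added = 0.2122 x 0.05661 = 0.01201 mol.
Base is in excess by 0.01201 - 0.007827 = 0.004186 mol in a total volume of 0.08208 L.
[OH^-] = 0.004186/0.08208 = 0.05100 M, so pOH = 1.29 and pH = 14.00 - 1.29 = 12.71.

12.71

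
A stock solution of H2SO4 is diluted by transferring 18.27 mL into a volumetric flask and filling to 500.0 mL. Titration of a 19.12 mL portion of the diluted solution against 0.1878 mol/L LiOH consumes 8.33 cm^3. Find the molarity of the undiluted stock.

n(LiOH) = 0.1878 x 0.008330 = 0.001564 mol.
n(H2SO4) in the aliquot = 0.001564 x 1/2 = 0.0007822 mol.
[diluted H2SO4] = 0.0007822 / 0.01912 = 0.04091 M.
Dilution factor = 500.0/18.27 = 27.37, so [stock] = 0.04091 x 27.37 = 1.12 M.

1.12 M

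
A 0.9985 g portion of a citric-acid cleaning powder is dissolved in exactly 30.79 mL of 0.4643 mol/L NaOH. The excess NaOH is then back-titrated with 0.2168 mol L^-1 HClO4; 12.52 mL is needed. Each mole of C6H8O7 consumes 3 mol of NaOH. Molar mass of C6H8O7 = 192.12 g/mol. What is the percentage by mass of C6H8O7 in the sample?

74.3%

Total n(NaOH) added = 0.4643 x 0.03079 = 0.01430 mol.
n(HClO4) used = 0.2168 x 0.01252 = 0.002714 mol, which equals the excess n(NaOH).
So n(NaOH) consumed by the sample = 0.01430 - 0.002714 = 0.01158 mol.
n(C6H8O7) = 0.01158 / 3 = 0.003860 mol.
mass C6H8O7 = 0.003860 x 192.12 = 0.7417 g, so %C6H8O7 = 0.7417/0.9985 x 100 = 74.3%.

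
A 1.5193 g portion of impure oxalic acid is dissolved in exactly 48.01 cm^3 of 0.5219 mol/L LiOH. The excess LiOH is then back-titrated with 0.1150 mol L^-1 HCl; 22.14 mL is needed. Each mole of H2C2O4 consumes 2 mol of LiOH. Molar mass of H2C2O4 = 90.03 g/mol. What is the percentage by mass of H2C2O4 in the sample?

66.7%

Total n(LiOH) added = 0.5219 x 0.04801 = 0.02506 mol.
n(HCl) used = 0.1150 x 0.02214 = 0.002546 mol, which equals the excess n(LiOH).
So n(LiOH) consumed by the sample = 0.02506 - 0.002546 = 0.02251 mol.
n(H2C2O4) = 0.02251 / 2 = 0.01126 mol.
mass H2C2O4 = 0.01126 x 90.03 = 1.013 g, so %H2C2O4 = 1.013/1.5193 x 100 = 66.7%.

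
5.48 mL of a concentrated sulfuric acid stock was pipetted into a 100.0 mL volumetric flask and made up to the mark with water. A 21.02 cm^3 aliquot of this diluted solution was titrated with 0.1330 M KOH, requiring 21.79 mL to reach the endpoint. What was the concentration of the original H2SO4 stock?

n(KOH) = 0.1330 x 0.02179 = 0.002898 mol.
n(H2SO4) in the aliquot = 0.002898 x 1/2 = 0.001449 mol.
[diluted H2SO4] = 0.001449 / 0.02102 = 0.06894 M.
Dilution factor = 100.0/5.480 = 18.25, so [stock] = 0.06894 x 18.25 = 1.26 M.

1.26 M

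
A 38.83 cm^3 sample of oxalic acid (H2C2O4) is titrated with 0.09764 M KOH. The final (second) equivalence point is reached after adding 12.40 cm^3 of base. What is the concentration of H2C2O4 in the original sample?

n(KOH) = 0.09764 x 0.01240 = 0.001211 mol.
At the final (second) equivalence point, 2 mol OH^- react per mol H2C2O4, so n(H2C2O4) = 0.001211 / 2 = 0.0006054 mol.
[H2C2O4] = 0.0006054 / 0.03883 L = 0.0156 M.

0.0156 M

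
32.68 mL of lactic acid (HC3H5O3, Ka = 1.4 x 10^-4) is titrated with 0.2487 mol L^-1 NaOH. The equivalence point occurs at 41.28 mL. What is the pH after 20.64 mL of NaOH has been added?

3.85

20.64 mL is exactly half the equivalence volume (41.28/2), i.e. the half-equivalence point.
There, n(HA) = n(A^-), so pH = pKa = -log(1.4 x 10^-4) = 3.85.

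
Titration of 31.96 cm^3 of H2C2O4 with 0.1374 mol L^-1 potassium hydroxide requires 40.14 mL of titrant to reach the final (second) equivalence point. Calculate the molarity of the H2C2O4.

n(KOH) = 0.1374 x 0.04014 = 0.005515 mol.
At the final (second) equivalence point, 2 mol OH^- react per mol H2C2O4, so n(H2C2O4) = 0.005515 / 2 = 0.002758 mol.
[H2C2O4] = 0.002758 / 0.03196 L = 0.0863 M.

0.0863 M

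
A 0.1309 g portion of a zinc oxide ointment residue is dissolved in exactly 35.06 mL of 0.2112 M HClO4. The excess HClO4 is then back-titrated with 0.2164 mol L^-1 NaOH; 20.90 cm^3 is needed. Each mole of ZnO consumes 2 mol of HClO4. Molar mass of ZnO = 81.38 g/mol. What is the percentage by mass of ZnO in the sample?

Total n(HClO4) added = 0.2112 x 0.03506 = 0.007405 mol.
n(NaOH) used = 0.2164 x 0.02090 = 0.004523 mol, which equals the excess n(HClO4).
So n(HClO4) consumed by the sample = 0.007405 - 0.004523 = 0.002882 mol.
n(ZnO) = 0.002882 / 2 = 0.001441 mol.
mass ZnO = 0.001441 x 81.38 = 0.1173 g, so %ZnO = 0.1173/0.1309 x 100 = 89.6%.

89.6%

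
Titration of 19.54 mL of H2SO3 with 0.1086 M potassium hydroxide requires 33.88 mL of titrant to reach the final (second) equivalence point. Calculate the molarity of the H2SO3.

n(KOH) = 0.1086 x 0.03388 = 0.003679 mol.
At the final (second) equivalence point, 2 mol OH^- react per mol H2SO3, so n(H2SO3) = 0.003679 / 2 = 0.001840 mol.
[H2SO3] = 0.001840 / 0.01954 L = 0.0941 M.

0.0941 M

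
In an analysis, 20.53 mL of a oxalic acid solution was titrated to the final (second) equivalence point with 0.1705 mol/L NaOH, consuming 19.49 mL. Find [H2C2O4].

0.0809 M

n(NaOH) = 0.1705 x 0.01949 = 0.003323 mol.
At the final (second) equivalence point, 2 mol OH^- react per mol H2C2O4, so n(H2C2O4) = 0.003323 / 2 = 0.001662 mol.
[H2C2O4] = 0.001662 / 0.02053 L = 0.0809 M.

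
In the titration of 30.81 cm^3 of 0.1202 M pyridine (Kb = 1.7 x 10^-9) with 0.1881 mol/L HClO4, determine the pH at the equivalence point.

n(C5H5N) = 0.1202 x 0.03081 = 0.003703 mol; V(HClO4) at equivalence = 0.003703/0.1881 = 0.01969 L.
At equivalence the base is fully converted to C5H5NH+; total volume = 0.05050 L, so [C5H5NH+] = 0.003703/0.05050 = 0.07334 M.
Ka(C5H5NH+) = Kw/Kb = 1.0e-14 / 1.7 x 10^-9 = 5.88e-6.
[H^+] = sqrt(Ka x [C5H5NH+]) = sqrt(5.88e-6 x 0.07334) = 0.000657 M.
pH = -log(0.000657) = 3.18.

3.18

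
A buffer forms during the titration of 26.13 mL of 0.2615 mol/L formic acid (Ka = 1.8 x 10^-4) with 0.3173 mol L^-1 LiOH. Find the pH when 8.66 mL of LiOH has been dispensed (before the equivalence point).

Initial n(HCOOH) = 0.2615 x 0.02613 = 0.006833 mol.
n(LiOH) added = 0.3173 x 0.008660 = 0.002748 mol, converting that many moles of HCOOH to HCOO-.
Remaining n(HCOOH) = 0.004085 mol; n(HCOO-) = 0.002748 mol.
By Henderson-Hasselbalch, pH = pKa + log([A^-]/[HA]) = 3.74 + log(0.002748/0.004085) = 3.74 + (-0.17) = 3.57.

3.57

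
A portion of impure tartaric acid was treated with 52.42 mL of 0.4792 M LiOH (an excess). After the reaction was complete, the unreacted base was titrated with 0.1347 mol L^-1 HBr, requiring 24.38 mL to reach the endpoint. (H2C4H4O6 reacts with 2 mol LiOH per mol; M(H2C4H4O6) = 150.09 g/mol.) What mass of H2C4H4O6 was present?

1.64 g

Total n(LiOH) added = 0.4792 x 0.05242 = 0.02512 mol.
n(HBr) used = 0.1347 x 0.02438 = 0.003284 mol, which equals the excess n(LiOH).
So n(LiOH) consumed by the sample = 0.02512 - 0.003284 = 0.02184 mol.
n(H2C4H4O6) = 0.02184 / 2 = 0.01092 mol.
mass = 0.01092 mol x 150.09 g/mol = 1.64 g.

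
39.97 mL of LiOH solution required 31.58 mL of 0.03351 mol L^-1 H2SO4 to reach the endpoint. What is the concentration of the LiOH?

n(H2SO4) delivered = 0.03351 x 0.03158 = 0.001058 mol.
The reaction is 2 LiOH + 1 H2SO4, so n(LiOH) = 0.001058 x 2/1 = 0.002116 mol.
[LiOH] = 0.002116 mol / 0.03997 L = 0.0530 M.

0.0530 M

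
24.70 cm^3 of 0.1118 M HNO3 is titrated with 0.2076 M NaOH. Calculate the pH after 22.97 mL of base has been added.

12.62

n(acid) = 0.1118 x 0.02470 = 0.002761 mol; n(NaOH) added = 0.2076 x 0.02297 = 0.004769 mol.
Base is in excess by 0.004769 - 0.002761 = 0.002007 mol in a total volume of 0.04767 L.
[OH^-] = 0.002007/0.04767 = 0.04210 M, so pOH = 1.38 and pH = 14.00 - 1.38 = 12.62.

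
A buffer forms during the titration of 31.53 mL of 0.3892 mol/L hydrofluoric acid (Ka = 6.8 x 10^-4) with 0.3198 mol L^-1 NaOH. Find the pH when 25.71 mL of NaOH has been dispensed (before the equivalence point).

3.48

Initial n(HF) = 0.3892 x 0.03153 = 0.01227 mol.
n(NaOH) added = 0.3198 x 0.02571 = 0.008222 mol, converting that many moles of HF to F-.
Remaining n(HF) = 0.004049 mol; n(F-) = 0.008222 mol.
By Henderson-Hasselbalch, pH = pKa + log([A^-]/[HA]) = 3.17 + log(0.008222/0.004049) = 3.17 + (+0.31) = 3.48.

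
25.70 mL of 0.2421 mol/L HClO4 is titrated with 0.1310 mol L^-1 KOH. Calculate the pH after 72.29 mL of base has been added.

n(acid) = 0.2421 x 0.02570 = 0.006222 mol; n(KOH) added = 0.1310 x 0.07229 = 0.009470 mol.
Base is in excess by 0.009470 - 0.006222 = 0.003248 mol in a total volume of 0.09799 L.
[OH^-] = 0.003248/0.09799 = 0.03315 M, so pOH = 1.48 and pH = 14.00 - 1.48 = 12.52.

12.52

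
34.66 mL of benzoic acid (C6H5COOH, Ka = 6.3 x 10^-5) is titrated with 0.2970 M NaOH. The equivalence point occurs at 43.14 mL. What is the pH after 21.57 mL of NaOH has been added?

4.20

21.57 mL is exactly half the equivalence volume (43.14/2), i.e. the half-equivalence point.
There, n(HA) = n(A^-), so pH = pKa = -log(6.3 x 10^-5) = 4.20.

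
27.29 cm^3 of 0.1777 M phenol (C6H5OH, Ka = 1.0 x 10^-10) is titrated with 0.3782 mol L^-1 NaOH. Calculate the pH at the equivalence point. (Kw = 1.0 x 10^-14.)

11.54

n(C6H5OH) = 0.1777 x 0.02729 = 0.004849 mol; V(NaOH) at equivalence = 0.004849/0.3782 = 0.01282 L.
At equivalence all the acid is converted to C6H5O-; total volume = 0.02729 + 0.01282 = 0.04011 L, so [C6H5O-] = 0.004849/0.04011 = 0.1209 M.
Kb = Kw/Ka = 1.0e-14 / 1.0 x 10^-10 = 0.000100.
[OH^-] = sqrt(Kb x [C6H5O-]) = sqrt(0.000100 x 0.1209) = 0.00348 M.
pOH = 2.46, so pH = 14.00 - 2.46 = 11.54.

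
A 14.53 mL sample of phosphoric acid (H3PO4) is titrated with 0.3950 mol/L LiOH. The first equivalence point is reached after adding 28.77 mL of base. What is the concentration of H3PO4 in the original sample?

0.782 M

n(LiOH) = 0.3950 x 0.02877 = 0.01136 mol.
At the first equivalence point, 1 mol OH^- react per mol H3PO4, so n(H3PO4) = 0.01136 / 1 = 0.01136 mol.
[H3PO4] = 0.01136 / 0.01453 L = 0.782 M.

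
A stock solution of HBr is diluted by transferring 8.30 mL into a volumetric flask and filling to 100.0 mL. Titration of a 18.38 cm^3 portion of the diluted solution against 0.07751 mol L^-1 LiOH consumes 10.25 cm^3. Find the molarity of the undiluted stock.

n(LiOH) = 0.07751 x 0.01025 = 0.0007945 mol.
n(HBr) in the aliquot = 0.0007945 mol.
[diluted HBr] = 0.0007945 / 0.01838 = 0.04323 M.
Dilution factor = 100.0/8.300 = 12.05, so [stock] = 0.04323 x 12.05 = 0.521 M.

0.521 M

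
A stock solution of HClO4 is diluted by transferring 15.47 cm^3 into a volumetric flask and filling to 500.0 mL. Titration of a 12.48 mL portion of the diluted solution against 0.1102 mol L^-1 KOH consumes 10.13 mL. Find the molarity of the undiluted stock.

2.89 M

n(KOH) = 0.1102 x 0.01013 = 0.001116 mol.
n(HClO4) in the aliquot = 0.001116 mol.
[diluted HClO4] = 0.001116 / 0.01248 = 0.08945 M.
Dilution factor = 500.0/15.47 = 32.32, so [stock] = 0.08945 x 32.32 = 2.89 M.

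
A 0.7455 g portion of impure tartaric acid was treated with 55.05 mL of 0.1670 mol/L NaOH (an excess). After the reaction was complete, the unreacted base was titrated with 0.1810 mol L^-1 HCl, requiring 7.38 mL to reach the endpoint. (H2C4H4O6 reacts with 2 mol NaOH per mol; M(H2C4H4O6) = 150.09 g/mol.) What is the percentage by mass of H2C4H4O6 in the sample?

79.1%

Total n(NaOH) added = 0.1670 x 0.05505 = 0.009193 mol.
n(HCl) used = 0.1810 x 0.007380 = 0.001336 mol, which equals the excess n(NaOH).
So n(NaOH) consumed by the sample = 0.009193 - 0.001336 = 0.007858 mol.
n(H2C4H4O6) = 0.007858 / 2 = 0.003929 mol.
mass H2C4H4O6 = 0.003929 x 150.09 = 0.5897 g, so %H2C4H4O6 = 0.5897/0.7455 x 100 = 79.1%.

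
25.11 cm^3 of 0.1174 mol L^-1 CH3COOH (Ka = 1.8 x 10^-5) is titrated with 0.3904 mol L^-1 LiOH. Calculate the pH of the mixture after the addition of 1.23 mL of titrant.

4.03

Initial n(CH3COOH) = 0.1174 x 0.02511 = 0.002948 mol.
n(LiOH) added = 0.3904 x 0.001230 = 0.0004802 mol, converting that many moles of CH3COOH to CH3COO-.
Remaining n(CH3COOH) = 0.002468 mol; n(CH3COO-) = 0.0004802 mol.
By Henderson-Hasselbalch, pH = pKa + log([A^-]/[HA]) = 4.74 + log(0.0004802/0.002468) = 4.74 + (-0.71) = 4.03.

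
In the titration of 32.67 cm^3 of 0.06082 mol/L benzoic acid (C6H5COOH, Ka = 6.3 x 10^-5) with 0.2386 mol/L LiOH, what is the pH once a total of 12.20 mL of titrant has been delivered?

n(acid) = 0.06082 x 0.03267 = 0.001987 mol; n(LiOH) added = 0.2386 x 0.01220 = 0.002911 mol.
Base is in excess by 0.002911 - 0.001987 = 0.0009239 mol in a total volume of 0.04487 L.
[OH^-] = 0.0009239/0.04487 = 0.02059 M, so pOH = 1.69 and pH = 14.00 - 1.69 = 12.31.

12.31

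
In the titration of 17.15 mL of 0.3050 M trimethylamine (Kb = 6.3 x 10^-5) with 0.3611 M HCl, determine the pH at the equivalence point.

5.29

n((CH3)3N) = 0.3050 x 0.01715 = 0.005231 mol; V(HCl) at equivalence = 0.005231/0.3611 = 0.01449 L.
At equivalence the base is fully converted to (CH3)3NH+; total volume = 0.03164 L, so [(CH3)3NH+] = 0.005231/0.03164 = 0.1653 M.
Ka((CH3)3NH+) = Kw/Kb = 1.0e-14 / 6.3 x 10^-5 = 1.59e-10.
[H^+] = sqrt(Ka x [(CH3)3NH+]) = sqrt(1.59e-10 x 0.1653) = 5.12e-6 M.
pH = -log(5.12e-6) = 5.29.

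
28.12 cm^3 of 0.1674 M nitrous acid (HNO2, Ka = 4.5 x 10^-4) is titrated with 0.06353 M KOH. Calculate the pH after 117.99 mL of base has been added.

n(acid) = 0.1674 x 0.02812 = 0.004707 mol; n(KOH) added = 0.06353 x 0.1180 = 0.007496 mol.
Base is in excess by 0.007496 - 0.004707 = 0.002789 mol in a total volume of 0.1461 L.
[OH^-] = 0.002789/0.1461 = 0.01909 M, so pOH = 1.72 and pH = 14.00 - 1.72 = 12.28.

12.28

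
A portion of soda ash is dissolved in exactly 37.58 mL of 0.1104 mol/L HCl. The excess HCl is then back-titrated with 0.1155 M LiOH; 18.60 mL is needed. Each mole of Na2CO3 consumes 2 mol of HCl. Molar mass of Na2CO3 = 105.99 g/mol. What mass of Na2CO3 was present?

Total n(HCl) added = 0.1104 x 0.03758 = 0.004149 mol.
n(LiOH) used = 0.1155 x 0.01860 = 0.002148 mol, which equals the excess n(HCl).
So n(HCl) consumed by the sample = 0.004149 - 0.002148 = 0.002001 mol.
n(Na2CO3) = 0.002001 / 2 = 0.001000 mol.
mass = 0.001000 mol x 105.99 g/mol = 0.106 g.

0.106 g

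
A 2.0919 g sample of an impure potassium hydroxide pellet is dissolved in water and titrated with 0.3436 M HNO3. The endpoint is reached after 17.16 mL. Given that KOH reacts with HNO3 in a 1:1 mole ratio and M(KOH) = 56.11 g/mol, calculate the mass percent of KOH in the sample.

n(HNO3) = 0.3436 x 0.01716 = 0.005896 mol.
n(KOH) = 0.005896 / 1 = 0.005896 mol.
mass of KOH = 0.005896 x 56.11 = 0.3308 g.
% purity = 0.3308 / 2.0919 x 100 = 15.8%.

15.8%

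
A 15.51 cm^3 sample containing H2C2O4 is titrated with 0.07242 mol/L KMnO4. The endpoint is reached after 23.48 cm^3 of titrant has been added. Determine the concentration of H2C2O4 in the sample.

n(KMnO4) = 0.07242 x 0.02348 = 0.001700 mol.
From the balanced equation, 2 mol KMnO4 reacts with 5 mol H2C2O4, so n(H2C2O4) = 0.001700 x 5/2 = 0.004251 mol.
[H2C2O4] = 0.004251 / 0.01551 L = 0.274 M.

0.274 M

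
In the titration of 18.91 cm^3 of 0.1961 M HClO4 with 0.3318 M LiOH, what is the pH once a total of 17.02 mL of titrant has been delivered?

12.73

n(acid) = 0.1961 x 0.01891 = 0.003708 mol; n(LiOH) added = 0.3318 x 0.01702 = 0.005647 mol.
Base is in excess by 0.005647 - 0.003708 = 0.001939 mol in a total volume of 0.03593 L.
[OH^-] = 0.001939/0.03593 = 0.05397 M, so pOH = 1.27 and pH = 14.00 - 1.27 = 12.73.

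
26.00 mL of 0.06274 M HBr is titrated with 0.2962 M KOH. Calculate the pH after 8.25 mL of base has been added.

n(acid) = 0.06274 x 0.02600 = 0.001631 mol; n(KOH) added = 0.2962 x 0.008250 = 0.002444 mol.
Base is in excess by 0.002444 - 0.001631 = 0.0008124 mol in a total volume of 0.03425 L.
[OH^-] = 0.0008124/0.03425 = 0.02372 M, so pOH = 1.62 and pH = 14.00 - 1.62 = 12.38.

12.38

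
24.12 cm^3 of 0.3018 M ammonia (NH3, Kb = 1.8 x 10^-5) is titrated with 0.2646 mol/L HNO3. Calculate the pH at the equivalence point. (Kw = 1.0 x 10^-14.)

n(NH3) = 0.3018 x 0.02412 = 0.007279 mol; V(HNO3) at equivalence = 0.007279/0.2646 = 0.02751 L.
At equivalence the base is fully converted to NH4+; total volume = 0.05163 L, so [NH4+] = 0.007279/0.05163 = 0.1410 M.
Ka(NH4+) = Kw/Kb = 1.0e-14 / 1.8 x 10^-5 = 5.56e-10.
[H^+] = sqrt(Ka x [NH4+]) = sqrt(5.56e-10 x 0.1410) = 8.85e-6 M.
pH = -log(8.85e-6) = 5.05.

5.05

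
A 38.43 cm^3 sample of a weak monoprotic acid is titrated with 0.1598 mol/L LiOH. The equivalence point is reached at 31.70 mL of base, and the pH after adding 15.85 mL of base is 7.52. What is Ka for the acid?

3.0 x 10^-8

15.85 mL is half of the equivalence volume, so this is the half-equivalence point where [HA] = [A^-].
At half-equivalence pH = pKa, so pKa = 7.52.
Ka = 10^(-7.52) = 3.0 x 10^-8.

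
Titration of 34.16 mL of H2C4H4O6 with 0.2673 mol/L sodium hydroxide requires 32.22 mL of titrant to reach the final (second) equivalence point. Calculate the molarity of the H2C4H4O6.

0.126 M

n(NaOH) = 0.2673 x 0.03222 = 0.008612 mol.
At the final (second) equivalence point, 2 mol OH^- react per mol H2C4H4O6, so n(H2C4H4O6) = 0.008612 / 2 = 0.004306 mol.
[H2C4H4O6] = 0.004306 / 0.03416 L = 0.126 M.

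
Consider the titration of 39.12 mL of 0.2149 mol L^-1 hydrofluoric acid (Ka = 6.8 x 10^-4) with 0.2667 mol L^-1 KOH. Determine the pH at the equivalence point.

n(HF) = 0.2149 x 0.03912 = 0.008407 mol; V(KOH) at equivalence = 0.008407/0.2667 = 0.03152 L.
At equivalence all the acid is converted to F-; total volume = 0.03912 + 0.03152 = 0.07064 L, so [F-] = 0.008407/0.07064 = 0.1190 M.
Kb = Kw/Ka = 1.0e-14 / 6.8 x 10^-4 = 1.47e-11.
[OH^-] = sqrt(Kb x [F-]) = sqrt(1.47e-11 x 0.1190) = 1.32e-6 M.
pOH = 5.88, so pH = 14.00 - 5.88 = 8.12.

8.12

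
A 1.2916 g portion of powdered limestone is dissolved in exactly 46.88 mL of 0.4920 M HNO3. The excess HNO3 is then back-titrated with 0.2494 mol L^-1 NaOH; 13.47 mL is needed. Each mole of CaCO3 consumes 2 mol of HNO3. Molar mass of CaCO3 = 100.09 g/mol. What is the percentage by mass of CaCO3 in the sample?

76.4%

Total n(HNO3) added = 0.4920 x 0.04688 = 0.02306 mol.
n(NaOH) used = 0.2494 x 0.01347 = 0.003359 mol, which equals the excess n(HNO3).
So n(HNO3) consumed by the sample = 0.02306 - 0.003359 = 0.01971 mol.
n(CaCO3) = 0.01971 / 2 = 0.009853 mol.
mass CaCO3 = 0.009853 x 100.09 = 0.9862 g, so %CaCO3 = 0.9862/1.2916 x 100 = 76.4%.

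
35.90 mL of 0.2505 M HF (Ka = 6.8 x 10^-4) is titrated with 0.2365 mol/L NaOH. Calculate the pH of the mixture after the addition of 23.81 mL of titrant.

3.39

Initial n(HF) = 0.2505 x 0.03590 = 0.008993 mol.
n(NaOH) added = 0.2365 x 0.02381 = 0.005631 mol, converting that many moles of HF to F-.
Remaining n(HF) = 0.003362 mol; n(F-) = 0.005631 mol.
By Henderson-Hasselbalch, pH = pKa + log([A^-]/[HA]) = 3.17 + log(0.005631/0.003362) = 3.17 + (+0.22) = 3.39.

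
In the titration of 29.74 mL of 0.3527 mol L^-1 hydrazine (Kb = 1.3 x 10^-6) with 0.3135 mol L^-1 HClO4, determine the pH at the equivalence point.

n(N2H4) = 0.3527 x 0.02974 = 0.01049 mol; V(HClO4) at equivalence = 0.01049/0.3135 = 0.03346 L.
At equivalence the base is fully converted to N2H5+; total volume = 0.06320 L, so [N2H5+] = 0.01049/0.06320 = 0.1660 M.
Ka(N2H5+) = Kw/Kb = 1.0e-14 / 1.3 x 10^-6 = 7.69e-9.
[H^+] = sqrt(Ka x [N2H5+]) = sqrt(7.69e-9 x 0.1660) = 3.57e-5 M.
pH = -log(3.57e-5) = 4.45.

4.45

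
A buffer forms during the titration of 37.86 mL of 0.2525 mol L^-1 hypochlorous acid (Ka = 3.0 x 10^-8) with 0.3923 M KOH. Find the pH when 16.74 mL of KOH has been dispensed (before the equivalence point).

7.86

Initial n(HClO) = 0.2525 x 0.03786 = 0.009560 mol.
n(KOH) added = 0.3923 x 0.01674 = 0.006567 mol, converting that many moles of HClO to ClO-.
Remaining n(HClO) = 0.002993 mol; n(ClO-) = 0.006567 mol.
By Henderson-Hasselbalch, pH = pKa + log([A^-]/[HA]) = 7.52 + log(0.006567/0.002993) = 7.52 + (+0.34) = 7.86.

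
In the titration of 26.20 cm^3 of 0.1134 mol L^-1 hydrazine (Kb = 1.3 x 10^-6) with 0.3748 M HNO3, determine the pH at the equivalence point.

n(N2H4) = 0.1134 x 0.02620 = 0.002971 mol; V(HNO3) at equivalence = 0.002971/0.3748 = 0.007927 L.
At equivalence the base is fully converted to N2H5+; total volume = 0.03413 L, so [N2H5+] = 0.002971/0.03413 = 0.08706 M.
Ka(N2H5+) = Kw/Kb = 1.0e-14 / 1.3 x 10^-6 = 7.69e-9.
[H^+] = sqrt(Ka x [N2H5+]) = sqrt(7.69e-9 x 0.08706) = 2.59e-5 M.
pH = -log(2.59e-5) = 4.59.

4.59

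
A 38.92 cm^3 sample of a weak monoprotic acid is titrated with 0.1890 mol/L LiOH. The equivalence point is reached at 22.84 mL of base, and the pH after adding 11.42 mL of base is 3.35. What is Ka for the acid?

4.5 x 10^-4

11.42 mL is half of the equivalence volume, so this is the half-equivalence point where [HA] = [A^-].
At half-equivalence pH = pKa, so pKa = 3.35.
Ka = 10^(-3.35) = 4.5 x 10^-4.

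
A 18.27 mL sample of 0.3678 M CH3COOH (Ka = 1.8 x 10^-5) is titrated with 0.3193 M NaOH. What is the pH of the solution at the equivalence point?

n(CH3COOH) = 0.3678 x 0.01827 = 0.006720 mol; V(NaOH) at equivalence = 0.006720/0.3193 = 0.02105 L.
At equivalence all the acid is converted to CH3COO-; total volume = 0.01827 + 0.02105 = 0.03932 L, so [CH3COO-] = 0.006720/0.03932 = 0.1709 M.
Kb = Kw/Ka = 1.0e-14 / 1.8 x 10^-5 = 5.56e-10.
[OH^-] = sqrt(Kb x [CH3COO-]) = sqrt(5.56e-10 x 0.1709) = 9.74e-6 M.
pOH = 5.01, so pH = 14.00 - 5.01 = 8.99.

8.99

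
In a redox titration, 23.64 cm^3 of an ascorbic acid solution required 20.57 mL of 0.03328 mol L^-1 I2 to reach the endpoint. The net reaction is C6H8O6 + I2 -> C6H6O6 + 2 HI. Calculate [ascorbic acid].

n(I2) = 0.03328 x 0.02057 = 0.0006846 mol.
From the balanced equation, 1 mol I2 reacts with 1 mol ascorbic acid, so n(ascorbic acid) = 0.0006846 x 1/1 = 0.0006846 mol.
[ascorbic acid] = 0.0006846 / 0.02364 L = 0.0290 M.

0.0290 M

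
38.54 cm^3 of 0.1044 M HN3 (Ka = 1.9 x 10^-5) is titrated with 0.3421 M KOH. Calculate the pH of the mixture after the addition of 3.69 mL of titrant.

Initial n(HN3) = 0.1044 x 0.03854 = 0.004024 mol.
n(KOH) added = 0.3421 x 0.003690 = 0.001262 mol, converting that many moles of HN3 to N3-.
Remaining n(HN3) = 0.002761 mol; n(N3-) = 0.001262 mol.
By Henderson-Hasselbalch, pH = pKa + log([A^-]/[HA]) = 4.72 + log(0.001262/0.002761) = 4.72 + (-0.34) = 4.38.

4.38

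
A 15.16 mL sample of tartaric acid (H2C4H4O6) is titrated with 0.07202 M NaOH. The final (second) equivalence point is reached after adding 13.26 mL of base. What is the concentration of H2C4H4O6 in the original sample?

0.0315 M

n(NaOH) = 0.07202 x 0.01326 = 0.0009550 mol.
At the final (second) equivalence point, 2 mol OH^- react per mol H2C4H4O6, so n(H2C4H4O6) = 0.0009550 / 2 = 0.0004775 mol.
[H2C4H4O6] = 0.0004775 / 0.01516 L = 0.0315 M.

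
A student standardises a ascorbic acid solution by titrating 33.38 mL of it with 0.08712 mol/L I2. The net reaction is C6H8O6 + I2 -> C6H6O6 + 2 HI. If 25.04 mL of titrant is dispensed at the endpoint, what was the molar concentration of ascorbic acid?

0.0654 M

n(I2) = 0.08712 x 0.02504 = 0.002181 mol.
From the balanced equation, 1 mol I2 reacts with 1 mol ascorbic acid, so n(ascorbic acid) = 0.002181 x 1/1 = 0.002181 mol.
[ascorbic acid] = 0.002181 / 0.03338 L = 0.0654 M.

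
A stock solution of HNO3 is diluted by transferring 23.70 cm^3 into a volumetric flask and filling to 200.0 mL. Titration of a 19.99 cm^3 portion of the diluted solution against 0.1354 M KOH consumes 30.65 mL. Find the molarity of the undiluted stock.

n(KOH) = 0.1354 x 0.03065 = 0.004150 mol.
n(HNO3) in the aliquot = 0.004150 mol.
[diluted HNO3] = 0.004150 / 0.01999 = 0.2076 M.
Dilution factor = 200.0/23.70 = 8.439, so [stock] = 0.2076 x 8.439 = 1.75 M.

1.75 M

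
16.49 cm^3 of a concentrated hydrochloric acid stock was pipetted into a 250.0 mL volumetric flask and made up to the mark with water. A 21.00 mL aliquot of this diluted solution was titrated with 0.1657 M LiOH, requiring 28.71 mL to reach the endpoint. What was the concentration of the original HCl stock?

n(LiOH) = 0.1657 x 0.02871 = 0.004757 mol.
n(HCl) in the aliquot = 0.004757 mol.
[diluted HCl] = 0.004757 / 0.02100 = 0.2265 M.
Dilution factor = 250.0/16.49 = 15.16, so [stock] = 0.2265 x 15.16 = 3.43 M.

3.43 M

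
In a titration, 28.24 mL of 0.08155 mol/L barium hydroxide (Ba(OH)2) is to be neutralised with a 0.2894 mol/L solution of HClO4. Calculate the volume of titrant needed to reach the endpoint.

15.9 mL

n(Ba(OH)2) = 0.08155 mol/L x 0.02824 L = 0.002303 mol.
The neutralisation is 1 Ba(OH)2 : 2 HClO4, so n(HClO4) = 0.002303 x 2/1 = 0.004606 mol.
V(HClO4) = 0.004606 / 0.2894 = 0.01592 L = 15.9 mL.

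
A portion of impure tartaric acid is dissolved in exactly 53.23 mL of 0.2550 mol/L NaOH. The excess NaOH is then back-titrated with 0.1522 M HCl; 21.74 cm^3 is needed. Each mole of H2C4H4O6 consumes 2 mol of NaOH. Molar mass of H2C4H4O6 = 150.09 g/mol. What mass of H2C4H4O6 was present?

Total n(NaOH) added = 0.2550 x 0.05323 = 0.01357 mol.
n(HCl) used = 0.1522 x 0.02174 = 0.003309 mol, which equals the excess n(NaOH).
So n(NaOH) consumed by the sample = 0.01357 - 0.003309 = 0.01026 mol.
n(H2C4H4O6) = 0.01026 / 2 = 0.005132 mol.
mass = 0.005132 mol x 150.09 g/mol = 0.770 g.

0.770 g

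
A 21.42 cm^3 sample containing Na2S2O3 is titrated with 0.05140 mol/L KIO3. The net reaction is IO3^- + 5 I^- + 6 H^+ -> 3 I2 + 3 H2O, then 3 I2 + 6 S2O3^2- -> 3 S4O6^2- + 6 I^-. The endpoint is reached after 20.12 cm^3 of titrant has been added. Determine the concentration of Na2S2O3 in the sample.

n(KIO3) = 0.05140 x 0.02012 = 0.001034 mol.
From the balanced equation, 1 mol KIO3 reacts with 6 mol Na2S2O3, so n(Na2S2O3) = 0.001034 x 6/1 = 0.006205 mol.
[Na2S2O3] = 0.006205 / 0.02142 L = 0.290 M.

0.290 M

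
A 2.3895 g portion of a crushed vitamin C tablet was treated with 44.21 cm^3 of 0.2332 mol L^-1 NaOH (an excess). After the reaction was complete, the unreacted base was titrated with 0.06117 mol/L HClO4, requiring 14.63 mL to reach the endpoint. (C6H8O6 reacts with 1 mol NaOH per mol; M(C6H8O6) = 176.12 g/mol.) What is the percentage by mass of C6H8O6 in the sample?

Total n(NaOH) added = 0.2332 x 0.04421 = 0.01031 mol.
n(HClO4) used = 0.06117 x 0.01463 = 0.0008949 mol, which equals the excess n(NaOH).
So n(NaOH) consumed by the sample = 0.01031 - 0.0008949 = 0.009415 mol.
n(C6H8O6) = 0.009415 / 1 = 0.009415 mol.
mass C6H8O6 = 0.009415 x 176.12 = 1.658 g, so %C6H8O6 = 1.658/2.3895 x 100 = 69.4%.

69.4%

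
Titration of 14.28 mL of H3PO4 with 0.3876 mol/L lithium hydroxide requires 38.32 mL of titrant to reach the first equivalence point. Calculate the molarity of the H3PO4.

n(LiOH) = 0.3876 x 0.03832 = 0.01485 mol.
At the first equivalence point, 1 mol OH^- react per mol H3PO4, so n(H3PO4) = 0.01485 / 1 = 0.01485 mol.
[H3PO4] = 0.01485 / 0.01428 L = 1.04 M.

1.04 M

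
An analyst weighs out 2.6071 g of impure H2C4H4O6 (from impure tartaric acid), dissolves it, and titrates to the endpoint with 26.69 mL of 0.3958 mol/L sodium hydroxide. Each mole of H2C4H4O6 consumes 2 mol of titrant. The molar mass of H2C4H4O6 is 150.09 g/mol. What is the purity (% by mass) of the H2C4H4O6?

n(NaOH) = 0.3958 x 0.02669 = 0.01056 mol.
n(H2C4H4O6) = 0.01056 / 2 = 0.005282 mol.
mass of H2C4H4O6 = 0.005282 x 150.09 = 0.7928 g.
% purity = 0.7928 / 2.6071 x 100 = 30.4%.

30.4%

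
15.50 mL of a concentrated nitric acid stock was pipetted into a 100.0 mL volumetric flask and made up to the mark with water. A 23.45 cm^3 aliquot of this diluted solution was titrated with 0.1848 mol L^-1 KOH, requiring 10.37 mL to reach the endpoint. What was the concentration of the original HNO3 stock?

n(KOH) = 0.1848 x 0.01037 = 0.001916 mol.
n(HNO3) in the aliquot = 0.001916 mol.
[diluted HNO3] = 0.001916 / 0.02345 = 0.08172 M.
Dilution factor = 100.0/15.50 = 6.452, so [stock] = 0.08172 x 6.452 = 0.527 M.

0.527 M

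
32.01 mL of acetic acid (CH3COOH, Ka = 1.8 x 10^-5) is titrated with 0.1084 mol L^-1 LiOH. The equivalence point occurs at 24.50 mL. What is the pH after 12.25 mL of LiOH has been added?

12.25 mL is exactly half the equivalence volume (24.50/2), i.e. the half-equivalence point.
There, n(HA) = n(A^-), so pH = pKa = -log(1.8 x 10^-5) = 4.74.

4.74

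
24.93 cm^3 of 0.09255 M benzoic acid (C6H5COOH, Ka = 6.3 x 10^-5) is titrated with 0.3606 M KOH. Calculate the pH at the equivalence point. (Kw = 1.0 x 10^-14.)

n(C6H5COOH) = 0.09255 x 0.02493 = 0.002307 mol; V(KOH) at equivalence = 0.002307/0.3606 = 0.006398 L.
At equivalence all the acid is converted to C6H5COO-; total volume = 0.02493 + 0.006398 = 0.03133 L, so [C6H5COO-] = 0.002307/0.03133 = 0.07365 M.
Kb = Kw/Ka = 1.0e-14 / 6.3 x 10^-5 = 1.59e-10.
[OH^-] = sqrt(Kb x [C6H5COO-]) = sqrt(1.59e-10 x 0.07365) = 3.42e-6 M.
pOH = 5.47, so pH = 14.00 - 5.47 = 8.53.

8.53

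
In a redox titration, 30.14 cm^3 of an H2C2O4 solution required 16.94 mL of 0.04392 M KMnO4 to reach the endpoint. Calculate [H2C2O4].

n(KMnO4) = 0.04392 x 0.01694 = 0.0007440 mol.
From the balanced equation, 2 mol KMnO4 reacts with 5 mol H2C2O4, so n(H2C2O4) = 0.0007440 x 5/2 = 0.001860 mol.
[H2C2O4] = 0.001860 / 0.03014 L = 0.0617 M.

0.0617 M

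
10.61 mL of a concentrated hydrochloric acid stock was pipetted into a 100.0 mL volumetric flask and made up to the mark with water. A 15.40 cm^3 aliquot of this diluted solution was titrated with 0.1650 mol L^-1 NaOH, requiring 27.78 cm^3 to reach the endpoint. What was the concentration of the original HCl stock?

2.81 M

n(NaOH) = 0.1650 x 0.02778 = 0.004584 mol.
n(HCl) in the aliquot = 0.004584 mol.
[diluted HCl] = 0.004584 / 0.01540 = 0.2976 M.
Dilution factor = 100.0/10.61 = 9.425, so [stock] = 0.2976 x 9.425 = 2.81 M.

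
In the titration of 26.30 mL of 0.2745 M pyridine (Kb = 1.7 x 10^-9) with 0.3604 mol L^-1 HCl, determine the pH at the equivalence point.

n(C5H5N) = 0.2745 x 0.02630 = 0.007219 mol; V(HCl) at equivalence = 0.007219/0.3604 = 0.02003 L.
At equivalence the base is fully converted to C5H5NH+; total volume = 0.04633 L, so [C5H5NH+] = 0.007219/0.04633 = 0.1558 M.
Ka(C5H5NH+) = Kw/Kb = 1.0e-14 / 1.7 x 10^-9 = 5.88e-6.
[H^+] = sqrt(Ka x [C5H5NH+]) = sqrt(5.88e-6 x 0.1558) = 0.000957 M.
pH = -log(0.000957) = 3.02.

3.02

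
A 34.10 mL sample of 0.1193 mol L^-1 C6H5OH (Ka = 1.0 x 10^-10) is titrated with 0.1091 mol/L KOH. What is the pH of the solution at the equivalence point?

11.38

n(C6H5OH) = 0.1193 x 0.03410 = 0.004068 mol; V(KOH) at equivalence = 0.004068/0.1091 = 0.03729 L.
At equivalence all the acid is converted to C6H5O-; total volume = 0.03410 + 0.03729 = 0.07139 L, so [C6H5O-] = 0.004068/0.07139 = 0.05699 M.
Kb = Kw/Ka = 1.0e-14 / 1.0 x 10^-10 = 0.000100.
[OH^-] = sqrt(Kb x [C6H5O-]) = sqrt(0.000100 x 0.05699) = 0.00239 M.
pOH = 2.62, so pH = 14.00 - 2.62 = 11.38.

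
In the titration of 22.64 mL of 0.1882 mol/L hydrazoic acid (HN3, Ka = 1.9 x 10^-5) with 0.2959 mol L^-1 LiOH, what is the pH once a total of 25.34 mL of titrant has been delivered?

12.83

n(acid) = 0.1882 x 0.02264 = 0.004261 mol; n(LiOH) added = 0.2959 x 0.02534 = 0.007498 mol.
Base is in excess by 0.007498 - 0.004261 = 0.003237 mol in a total volume of 0.04798 L.
[OH^-] = 0.003237/0.04798 = 0.06747 M, so pOH = 1.17 and pH = 14.00 - 1.17 = 12.83.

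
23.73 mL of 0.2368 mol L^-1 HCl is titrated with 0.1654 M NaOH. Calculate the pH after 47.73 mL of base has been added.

n(acid) = 0.2368 x 0.02373 = 0.005619 mol; n(NaOH) added = 0.1654 x 0.04773 = 0.007895 mol.
Base is in excess by 0.007895 - 0.005619 = 0.002275 mol in a total volume of 0.07146 L.
[OH^-] = 0.002275/0.07146 = 0.03184 M, so pOH = 1.50 and pH = 14.00 - 1.50 = 12.50.

12.50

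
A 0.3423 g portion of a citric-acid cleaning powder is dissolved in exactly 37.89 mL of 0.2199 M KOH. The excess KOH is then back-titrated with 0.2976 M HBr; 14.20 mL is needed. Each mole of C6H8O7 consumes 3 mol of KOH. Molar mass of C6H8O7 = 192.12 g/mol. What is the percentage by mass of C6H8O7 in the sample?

76.8%

Total n(KOH) added = 0.2199 x 0.03789 = 0.008332 mol.
n(HBr) used = 0.2976 x 0.01420 = 0.004226 mol, which equals the excess n(KOH).
So n(KOH) consumed by the sample = 0.008332 - 0.004226 = 0.004106 mol.
n(C6H8O7) = 0.004106 / 3 = 0.001369 mol.
mass C6H8O7 = 0.001369 x 192.12 = 0.2630 g, so %C6H8O7 = 0.2630/0.3423 x 100 = 76.8%.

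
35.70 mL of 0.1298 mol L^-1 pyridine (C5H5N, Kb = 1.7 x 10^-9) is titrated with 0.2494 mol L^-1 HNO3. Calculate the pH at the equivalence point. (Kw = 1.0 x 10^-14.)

n(C5H5N) = 0.1298 x 0.03570 = 0.004634 mol; V(HNO3) at equivalence = 0.004634/0.2494 = 0.01858 L.
At equivalence the base is fully converted to C5H5NH+; total volume = 0.05428 L, so [C5H5NH+] = 0.004634/0.05428 = 0.08537 M.
Ka(C5H5NH+) = Kw/Kb = 1.0e-14 / 1.7 x 10^-9 = 5.88e-6.
[H^+] = sqrt(Ka x [C5H5NH+]) = sqrt(5.88e-6 x 0.08537) = 0.000709 M.
pH = -log(0.000709) = 3.15.

3.15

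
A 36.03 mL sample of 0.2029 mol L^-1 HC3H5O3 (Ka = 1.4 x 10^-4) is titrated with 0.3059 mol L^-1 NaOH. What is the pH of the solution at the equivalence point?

n(HC3H5O3) = 0.2029 x 0.03603 = 0.007310 mol; V(NaOH) at equivalence = 0.007310/0.3059 = 0.02390 L.
At equivalence all the acid is converted to C3H5O3-; total volume = 0.03603 + 0.02390 = 0.05993 L, so [C3H5O3-] = 0.007310/0.05993 = 0.1220 M.
Kb = Kw/Ka = 1.0e-14 / 1.4 x 10^-4 = 7.14e-11.
[OH^-] = sqrt(Kb x [C3H5O3-]) = sqrt(7.14e-11 x 0.1220) = 2.95e-6 M.
pOH = 5.53, so pH = 14.00 - 5.53 = 8.47.

8.47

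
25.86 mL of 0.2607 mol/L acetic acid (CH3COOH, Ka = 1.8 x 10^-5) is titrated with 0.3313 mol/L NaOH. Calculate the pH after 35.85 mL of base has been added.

n(acid) = 0.2607 x 0.02586 = 0.006742 mol; n(NaOH) added = 0.3313 x 0.03585 = 0.01188 mol.
Base is in excess by 0.01188 - 0.006742 = 0.005135 mol in a total volume of 0.06171 L.
[OH^-] = 0.005135/0.06171 = 0.08322 M, so pOH = 1.08 and pH = 14.00 - 1.08 = 12.92.

12.92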